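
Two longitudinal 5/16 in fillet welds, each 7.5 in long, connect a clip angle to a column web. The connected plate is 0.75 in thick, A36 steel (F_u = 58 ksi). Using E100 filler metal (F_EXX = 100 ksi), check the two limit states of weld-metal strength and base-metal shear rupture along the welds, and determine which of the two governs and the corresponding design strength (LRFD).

φR_n ≈ 149 kips (weld metal governs)

t_e = 0.707 × 0.3125 = 0.2209 in; L = 15 in.
Weld metal: φR_n = 0.75 × 0.6 × 100 × 0.2209 × 15 = 149.1 kips.
Base metal (shear rupture): φR_n = 0.75 × 0.6 × 58 × 0.75 × 15 = 293.6 kips.
Governing: weld metal.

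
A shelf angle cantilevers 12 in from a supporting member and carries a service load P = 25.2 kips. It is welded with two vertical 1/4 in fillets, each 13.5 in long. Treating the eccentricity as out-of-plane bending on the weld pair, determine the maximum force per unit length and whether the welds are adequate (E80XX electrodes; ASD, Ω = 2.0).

f_max ≈ 5.06 kip/in; NOT adequate

E80XX → F_EXX = 80 ksi.
L_w = 2 × 13.5 = 27 in; section modulus (unit throat) S = 2 × L²/6 = 60.75 in².
Direct shear f_v = P/L_w = 25.2/27 = 0.9333 kip/in.
Moment M = P × e = 25.2 × 12 = 302.4 kip·in; bending f_b = M/S = 4.978 kip/in.
f_max = √(f_v² + f_b²) = √(0.9333² + 4.978²) = 5.065 kip/in.
r_n/Ω = (1/2.0) × 0.6 × 80 × (0.707 × 0.25) = 4.242 kip/in → NOT adequate.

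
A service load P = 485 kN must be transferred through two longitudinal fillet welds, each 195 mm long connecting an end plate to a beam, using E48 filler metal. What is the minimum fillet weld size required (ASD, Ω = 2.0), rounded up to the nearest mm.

w = 13 mm

E48XX → F_EXX = 480 MPa.
Total weld length L = 390 mm.
Required throat t_e = P × Ω / (0.6 F_EXX × L) = 485 × 2.0 / (0.6 × 480 × 390 × 10⁻³) = 8.636 mm.
Required leg w = t_e / 0.707 = 12.22 mm → use 13 mm.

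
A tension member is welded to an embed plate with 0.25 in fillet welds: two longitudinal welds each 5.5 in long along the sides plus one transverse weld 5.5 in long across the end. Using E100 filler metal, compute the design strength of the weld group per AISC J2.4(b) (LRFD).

φR_n ≈ 140 kip

E100XX → F_EXX = 100 ksi.
t_e = 0.707 × 0.25 = 0.1767 in.
R_nwl = 0.6 × 100 × 0.1767 × 11 = 116.7 kip (longitudinal, 2 welds).
R_nwt = 0.6 × 100 × 0.1767 × 5.5 = 58.33 kip (transverse, base value).
(i) R_nwl + R_nwt = 175 kip; (ii) 0.85 R_nwl + 1.5 R_nwt = 186.6 kip.
R_n = max = 186.6 kip [governs: (ii)]; φR_n = 140 kip.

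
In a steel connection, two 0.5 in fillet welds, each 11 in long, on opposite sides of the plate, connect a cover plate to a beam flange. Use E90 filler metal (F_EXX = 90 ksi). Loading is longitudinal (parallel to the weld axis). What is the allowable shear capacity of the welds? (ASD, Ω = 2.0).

R_n/Ω ≈ 210 kips

Effective throat t_e = 0.707 × 0.5 = 0.3535 in.
Total length L = 22 in; A_we = 0.3535 × 22 = 7.777 in².
F_nw = 0.6 F_EXX = 0.6 × 90 = 54 ksi.
R_n = 54 × 7.777 = 420 kips; R_n/Ω = 420/2.0 = 210 kips.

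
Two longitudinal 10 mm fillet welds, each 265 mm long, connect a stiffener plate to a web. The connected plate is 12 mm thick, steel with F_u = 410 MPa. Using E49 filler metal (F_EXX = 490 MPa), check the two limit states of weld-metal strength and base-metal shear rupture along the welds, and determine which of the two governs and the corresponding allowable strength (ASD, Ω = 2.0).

R_n/Ω ≈ 551 kN (weld metal governs)

t_e = 0.707 × 10 = 7.07 mm; L = 530 mm.
Weld metal: R_n/Ω = (1/2.0) × 0.6 × 490 × 7.07 × 530 × 10⁻³ = 550.8 kN.
Base metal (shear rupture): R_n/Ω = (1/2.0) × 0.6 × 410 × 12 × 530 × 10⁻³ = 782.3 kN.
Governing: weld metal.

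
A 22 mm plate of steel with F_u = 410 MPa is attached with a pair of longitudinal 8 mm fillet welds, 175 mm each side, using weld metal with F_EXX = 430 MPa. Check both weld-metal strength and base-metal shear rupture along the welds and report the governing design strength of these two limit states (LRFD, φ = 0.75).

φR_n ≈ 383 kN (weld metal governs)

t_e = 0.707 × 8 = 5.656 mm; L = 350 mm.
Weld metal: φR_n = 0.75 × 0.6 × 430 × 5.656 × 350 × 10⁻³ = 383.1 kN.
Base metal (shear rupture): φR_n = 0.75 × 0.6 × 410 × 22 × 350 × 10⁻³ = 1421 kN.
Governing: weld metal.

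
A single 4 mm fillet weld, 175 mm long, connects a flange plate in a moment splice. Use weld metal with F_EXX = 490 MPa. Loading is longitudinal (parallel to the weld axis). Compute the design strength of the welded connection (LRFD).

φR_n ≈ 109 kN

Effective throat t_e = 0.707 × 4 = 2.828 mm.
Total length L = 175 mm; A_we = 2.828 × 175 = 494.9 mm².
F_nw = 0.6 F_EXX = 0.6 × 490 = 294 MPa.
φR_n = 0.75 × 294 × 494.9 × 10⁻³ = 109.1 kN.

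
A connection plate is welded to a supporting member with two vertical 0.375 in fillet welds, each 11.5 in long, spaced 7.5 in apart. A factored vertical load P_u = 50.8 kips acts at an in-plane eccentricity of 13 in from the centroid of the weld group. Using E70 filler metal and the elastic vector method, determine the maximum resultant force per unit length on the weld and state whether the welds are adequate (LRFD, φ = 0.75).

f_max ≈ 9.25 kip/in; NOT adequate

E70XX → F_EXX = 70 ksi.
Total weld length L_w = 23 in. Treat welds as unit-width lines.
Polar moment about centroid: J = 2[d³/12 + d(b/2)²] = 2[11.5³/12 + 11.5×3.75²] = 576.9 in³.
Direct shear f_v = P/L_w = 50.8 / 23 = 2.209 kip/in (vertical).
Torsion M = P·e = 50.8 × 13 = 660.4 kip·in.
Critical point at (x, y) = (3.75, 5.75) from centroid. f_tx = M·y/J = 6.582 kip/in; f_ty = M·x/J = 4.293 kip/in.
Resultant f_max = √[f_tx² + (f_v + f_ty)²] = √[6.582² + (2.209 + 4.293)²] = 9.252 kip/in.
Capacity per unit length: φr_n = 0.75 × 0.6 × 70 × (0.707 × 0.375) = 8.351 kip/in.
9.252 > 8.351 → NOT adequate.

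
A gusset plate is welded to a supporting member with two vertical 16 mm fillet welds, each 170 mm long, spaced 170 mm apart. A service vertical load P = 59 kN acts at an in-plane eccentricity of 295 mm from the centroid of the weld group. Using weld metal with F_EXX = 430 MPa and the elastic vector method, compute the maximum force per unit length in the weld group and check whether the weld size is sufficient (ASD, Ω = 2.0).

Total weld length L_w = 340 mm. Treat welds as unit-width lines.
Polar moment about centroid: J = 2[d³/12 + d(b/2)²] = 2[170³/12 + 170×85²] = 3275000 mm³.
Direct shear f_v = P/L_w = 59×10³ / 340 = 173.5 N/mm (vertical).
Torsion M = P·e = 59×10³ × 295 = 17405000 N·mm.
Critical point at (x, y) = (85, 85) from centroid. f_tx = M·y/J = 451.7 N/mm; f_ty = M·x/J = 451.7 N/mm.
Resultant f_max = √[f_tx² + (f_v + f_ty)²] = √[451.7² + (173.5 + 451.7)²] = 771.3 N/mm.
Capacity per unit length: r_n/Ω = (1/2.0) × 0.6 × 430 × (0.707 × 16) = 1459 N/mm.
771.3 ≤ 1459 → adequate.

f_max ≈ 771 N/mm; adequate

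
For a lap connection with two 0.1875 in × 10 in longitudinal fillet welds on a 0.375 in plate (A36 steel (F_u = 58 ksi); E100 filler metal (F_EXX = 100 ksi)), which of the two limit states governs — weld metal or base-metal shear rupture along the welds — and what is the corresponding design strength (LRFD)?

φR_n ≈ 119 kips (weld metal governs)

t_e = 0.707 × 0.1875 = 0.1326 in; L = 20 in.
Weld metal: φR_n = 0.75 × 0.6 × 100 × 0.1326 × 20 = 119.3 kips.
Base metal (shear rupture): φR_n = 0.75 × 0.6 × 58 × 0.375 × 20 = 195.8 kips.
Governing: weld metal.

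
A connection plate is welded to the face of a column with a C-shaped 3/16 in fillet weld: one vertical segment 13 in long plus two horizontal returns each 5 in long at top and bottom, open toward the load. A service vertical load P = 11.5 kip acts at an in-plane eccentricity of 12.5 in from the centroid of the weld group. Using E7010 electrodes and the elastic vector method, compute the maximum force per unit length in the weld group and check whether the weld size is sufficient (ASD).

f_max ≈ 1.95 kip/in; adequate

E70XX → F_EXX = 70 ksi.
Total weld length L_w = 23 in. Treat welds as unit-width lines.
Centroid: x̄ = 2×5×2.5 / 23 = 1.087 in from the vertical weld.
Polar moment about centroid: J = I_x + I_y = [13³/12 + 2×5×6.5²] + [13×1.087² + 2(5³/12 + 5×1.413²)] = 661.7 in³.
Direct shear f_v = P/L_w = 11.5 / 23 = 0.5 kip/in (vertical).
Torsion M = P·e = 11.5 × 12.5 = 143.75 kip·in.
Critical point at (x, y) = (3.913, 6.5) from centroid. f_tx = M·y/J = 1.412 kip/in; f_ty = M·x/J = 0.85 kip/in.
Resultant f_max = √[f_tx² + (f_v + f_ty)²] = √[1.412² + (0.5 + 0.85)²] = 1.954 kip/in.
Capacity per unit length: r_n/Ω = (1/2.0) × 0.6 × 70 × (0.707 × 0.1875) = 2.784 kip/in.
1.954 ≤ 2.784 → adequate.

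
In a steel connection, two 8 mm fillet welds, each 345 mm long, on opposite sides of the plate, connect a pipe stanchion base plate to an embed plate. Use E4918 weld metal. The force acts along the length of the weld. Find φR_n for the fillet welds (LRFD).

E49XX → F_EXX = 490 MPa.
Effective throat t_e = 0.707 × 8 = 5.656 mm.
Total length L = 690 mm; A_we = 5.656 × 690 = 3903 mm².
F_nw = 0.6 F_EXX = 0.6 × 490 = 294 MPa.
φR_n = 0.75 × 294 × 3903 × 10⁻³ = 860.5 kN.

φR_n ≈ 861 kN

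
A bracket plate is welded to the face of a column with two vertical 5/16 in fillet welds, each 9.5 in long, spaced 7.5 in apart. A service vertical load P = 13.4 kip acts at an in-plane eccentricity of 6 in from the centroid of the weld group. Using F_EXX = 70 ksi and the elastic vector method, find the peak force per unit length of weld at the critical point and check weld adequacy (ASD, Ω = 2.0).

Total weld length L_w = 19 in. Treat welds as unit-width lines.
Polar moment about centroid: J = 2[d³/12 + d(b/2)²] = 2[9.5³/12 + 9.5×3.75²] = 410.1 in³.
Direct shear f_v = P/L_w = 13.4 / 19 = 0.7053 kip/in (vertical).
Torsion M = P·e = 13.4 × 6 = 80.4 kip·in.
Critical point at (x, y) = (3.75, 4.75) from centroid. f_tx = M·y/J = 0.9313 kip/in; f_ty = M·x/J = 0.7352 kip/in.
Resultant f_max = √[f_tx² + (f_v + f_ty)²] = √[0.9313² + (0.7053 + 0.7352)²] = 1.715 kip/in.
Capacity per unit length: r_n/Ω = (1/2.0) × 0.6 × 70 × (0.707 × 0.3125) = 4.64 kip/in.
1.715 ≤ 4.64 → adequate.

f_max ≈ 1.72 kip/in; adequate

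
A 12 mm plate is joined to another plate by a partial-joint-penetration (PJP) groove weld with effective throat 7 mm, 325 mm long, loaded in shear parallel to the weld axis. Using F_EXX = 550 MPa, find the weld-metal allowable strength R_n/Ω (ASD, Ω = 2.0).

Effective throat (given) t_e = 7 mm.
A_we = 7 × 325 = 2275 mm².
F_nw = 0.6 F_EXX = 330 MPa.
R_n/Ω = (330 × 2275) / 2.0 × 10⁻³ = 375.4 kN.

R_n/Ω ≈ 375 kN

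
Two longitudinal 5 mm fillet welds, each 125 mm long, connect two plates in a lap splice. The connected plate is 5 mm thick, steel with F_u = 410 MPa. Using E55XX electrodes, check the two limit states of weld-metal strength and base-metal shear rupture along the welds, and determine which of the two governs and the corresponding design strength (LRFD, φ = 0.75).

E55XX → F_EXX = 550 MPa.
t_e = 0.707 × 5 = 3.535 mm; L = 250 mm.
Weld metal: φR_n = 0.75 × 0.6 × 550 × 3.535 × 250 × 10⁻³ = 218.7 kN.
Base metal (shear rupture): φR_n = 0.75 × 0.6 × 410 × 5 × 250 × 10⁻³ = 230.6 kN.
Governing: weld metal.

φR_n ≈ 219 kN (weld metal governs)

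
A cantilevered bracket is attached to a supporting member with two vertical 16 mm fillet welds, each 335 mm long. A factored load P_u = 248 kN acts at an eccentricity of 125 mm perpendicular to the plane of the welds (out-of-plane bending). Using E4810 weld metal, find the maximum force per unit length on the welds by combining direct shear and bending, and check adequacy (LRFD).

E48XX → F_EXX = 480 MPa.
L_w = 2 × 335 = 670 mm; section modulus (unit throat) S = 2 × L²/6 = 37410 mm².
Direct shear f_v = P/L_w = 248×10³/670 = 370.1 N/mm.
Moment M = P × e = 248×10³ × 125 = 31000000 N·mm; bending f_b = M/S = 828.7 N/mm.
f_max = √(f_v² + f_b²) = √(370.1² + 828.7²) = 907.6 N/mm.
φr_n = 0.75 × 0.6 × 480 × (0.707 × 16) = 2443 N/mm → adequate.

f_max ≈ 908 N/mm; adequate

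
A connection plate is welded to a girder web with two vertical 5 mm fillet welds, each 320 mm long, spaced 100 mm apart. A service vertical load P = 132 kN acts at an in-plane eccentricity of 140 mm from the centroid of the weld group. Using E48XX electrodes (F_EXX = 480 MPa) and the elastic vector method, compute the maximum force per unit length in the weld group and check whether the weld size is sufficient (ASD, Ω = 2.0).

f_max ≈ 538 N/mm; NOT adequate

Total weld length L_w = 640 mm. Treat welds as unit-width lines.
Polar moment about centroid: J = 2[d³/12 + d(b/2)²] = 2[320³/12 + 320×50²] = 7061000 mm³.
Direct shear f_v = P/L_w = 132×10³ / 640 = 206.2 N/mm (vertical).
Torsion M = P·e = 132×10³ × 140 = 18480000 N·mm.
Critical point at (x, y) = (50, 160) from centroid. f_tx = M·y/J = 418.7 N/mm; f_ty = M·x/J = 130.9 N/mm.
Resultant f_max = √[f_tx² + (f_v + f_ty)²] = √[418.7² + (206.2 + 130.9)²] = 537.6 N/mm.
Capacity per unit length: r_n/Ω = (1/2.0) × 0.6 × 480 × (0.707 × 5) = 509 N/mm.
537.6 > 509 → NOT adequate.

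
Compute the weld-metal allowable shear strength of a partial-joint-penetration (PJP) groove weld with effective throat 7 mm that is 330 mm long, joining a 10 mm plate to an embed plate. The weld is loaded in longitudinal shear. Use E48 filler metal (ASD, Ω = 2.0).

R_n/Ω ≈ 333 kN

E48XX → F_EXX = 480 MPa.
Effective throat (given) t_e = 7 mm.
A_we = 7 × 330 = 2310 mm².
F_nw = 0.6 F_EXX = 288 MPa.
R_n/Ω = (288 × 2310) / 2.0 × 10⁻³ = 332.6 kN.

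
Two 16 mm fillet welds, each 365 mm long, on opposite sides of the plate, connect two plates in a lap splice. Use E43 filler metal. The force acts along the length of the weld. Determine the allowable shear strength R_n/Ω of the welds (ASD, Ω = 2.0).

E43XX → F_EXX = 430 MPa.
Effective throat t_e = 0.707 × 16 = 11.31 mm.
Total length L = 730 mm; A_we = 11.31 × 730 = 8258 mm².
F_nw = 0.6 F_EXX = 0.6 × 430 = 258 MPa.
R_n = 258 × 8258 × 10⁻³ = 2131 kN; R_n/Ω = 2131/2.0 = 1065 kN.

R_n/Ω ≈ 1070 kN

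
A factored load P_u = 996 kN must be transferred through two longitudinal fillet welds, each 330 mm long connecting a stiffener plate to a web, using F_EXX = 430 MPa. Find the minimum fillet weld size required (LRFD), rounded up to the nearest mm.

w = 12 mm

Total weld length L = 660 mm.
Required throat t_e = P_u / (φ × 0.6 F_EXX × L) = 996 / (0.75 × 0.6 × 430 × 660 × 10⁻³) = 7.799 mm.
Required leg w = t_e / 0.707 = 11.03 mm → use 12 mm.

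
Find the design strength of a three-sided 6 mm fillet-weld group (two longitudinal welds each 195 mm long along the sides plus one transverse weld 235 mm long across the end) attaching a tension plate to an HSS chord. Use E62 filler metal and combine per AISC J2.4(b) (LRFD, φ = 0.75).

E62XX → F_EXX = 620 MPa.
t_e = 0.707 × 6 = 4.242 mm.
R_nwl = 0.6 × 620 × 4.242 × 390 × 10⁻³ = 615.4 kN (longitudinal, 2 welds).
R_nwt = 0.6 × 620 × 4.242 × 235 × 10⁻³ = 370.8 kN (transverse, base value).
(i) R_nwl + R_nwt = 986.3 kN; (ii) 0.85 R_nwl + 1.5 R_nwt = 1079 kN.
R_n = max = 1079 kN [governs: (ii)]; φR_n = 809.5 kN.

φR_n ≈ 810 kN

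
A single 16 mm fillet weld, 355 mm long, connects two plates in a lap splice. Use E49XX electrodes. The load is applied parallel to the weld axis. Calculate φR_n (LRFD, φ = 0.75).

E49XX → F_EXX = 490 MPa.
Effective throat t_e = 0.707 × 16 = 11.31 mm.
Total length L = 355 mm; A_we = 11.31 × 355 = 4016 mm².
F_nw = 0.6 F_EXX = 0.6 × 490 = 294 MPa.
φR_n = 0.75 × 294 × 4016 × 10⁻³ = 885.5 kN.

φR_n ≈ 885 kN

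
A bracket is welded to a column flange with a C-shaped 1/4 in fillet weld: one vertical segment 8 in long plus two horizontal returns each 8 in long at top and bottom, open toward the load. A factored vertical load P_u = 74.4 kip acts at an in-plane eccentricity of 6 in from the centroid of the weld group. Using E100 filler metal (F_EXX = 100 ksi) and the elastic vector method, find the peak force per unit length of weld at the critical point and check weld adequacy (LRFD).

Total weld length L_w = 24 in. Treat welds as unit-width lines.
Centroid: x̄ = 2×8×4 / 24 = 2.667 in from the vertical weld.
Polar moment about centroid: J = I_x + I_y = [8³/12 + 2×8×4²] + [8×2.667² + 2(8³/12 + 8×1.333²)] = 469.3 in³.
Direct shear f_v = P/L_w = 74.4 / 24 = 3.1 kip/in (vertical).
Torsion M = P·e = 74.4 × 6 = 446.4 kip·in.
Critical point at (x, y) = (5.333, 4) from centroid. f_tx = M·y/J = 3.805 kip/in; f_ty = M·x/J = 5.073 kip/in.
Resultant f_max = √[f_tx² + (f_v + f_ty)²] = √[3.805² + (3.1 + 5.073)²] = 9.015 kip/in.
Capacity per unit length: φr_n = 0.75 × 0.6 × 100 × (0.707 × 0.25) = 7.954 kip/in.
9.015 > 7.954 → NOT adequate.

f_max ≈ 9.01 kip/in; NOT adequate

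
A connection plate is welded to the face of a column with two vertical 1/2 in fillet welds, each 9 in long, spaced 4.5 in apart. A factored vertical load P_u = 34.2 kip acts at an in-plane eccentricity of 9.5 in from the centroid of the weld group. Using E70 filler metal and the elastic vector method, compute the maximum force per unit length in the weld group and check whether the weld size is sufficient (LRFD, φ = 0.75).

E70XX → F_EXX = 70 ksi.
Total weld length L_w = 18 in. Treat welds as unit-width lines.
Polar moment about centroid: J = 2[d³/12 + d(b/2)²] = 2[9³/12 + 9×2.25²] = 212.6 in³.
Direct shear f_v = P/L_w = 34.2 / 18 = 1.9 kip/in (vertical).
Torsion M = P·e = 34.2 × 9.5 = 324.9 kip·in.
Critical point at (x, y) = (2.25, 4.5) from centroid. f_tx = M·y/J = 6.876 kip/in; f_ty = M·x/J = 3.438 kip/in.
Resultant f_max = √[f_tx² + (f_v + f_ty)²] = √[6.876² + (1.9 + 3.438)²] = 8.705 kip/in.
Capacity per unit length: φr_n = 0.75 × 0.6 × 70 × (0.707 × 0.5) = 11.14 kip/in.
8.705 ≤ 11.14 → adequate.

f_max ≈ 8.71 kip/in; adequate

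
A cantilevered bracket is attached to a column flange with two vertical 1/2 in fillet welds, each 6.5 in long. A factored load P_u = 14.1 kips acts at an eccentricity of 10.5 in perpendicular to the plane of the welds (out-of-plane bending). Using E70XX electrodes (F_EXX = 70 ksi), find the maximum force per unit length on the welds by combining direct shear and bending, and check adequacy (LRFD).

L_w = 2 × 6.5 = 13 in; section modulus (unit throat) S = 2 × L²/6 = 14.08 in².
Direct shear f_v = P/L_w = 14.1/13 = 1.085 kip/in.
Moment M = P × e = 14.1 × 10.5 = 148.05 kip·in; bending f_b = M/S = 10.51 kip/in.
f_max = √(f_v² + f_b²) = √(1.085² + 10.51²) = 10.57 kip/in.
φr_n = 0.75 × 0.6 × 70 × (0.707 × 0.5) = 11.14 kip/in → adequate.

f_max ≈ 10.6 kip/in; adequate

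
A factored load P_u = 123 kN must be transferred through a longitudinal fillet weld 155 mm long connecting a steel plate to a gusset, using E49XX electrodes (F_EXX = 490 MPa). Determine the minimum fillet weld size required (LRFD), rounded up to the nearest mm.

w = 6 mm

Total weld length L = 155 mm.
Required throat t_e = P_u / (φ × 0.6 F_EXX × L) = 123 / (0.75 × 0.6 × 490 × 155 × 10⁻³) = 3.599 mm.
Required leg w = t_e / 0.707 = 5.09 mm → use 6 mm.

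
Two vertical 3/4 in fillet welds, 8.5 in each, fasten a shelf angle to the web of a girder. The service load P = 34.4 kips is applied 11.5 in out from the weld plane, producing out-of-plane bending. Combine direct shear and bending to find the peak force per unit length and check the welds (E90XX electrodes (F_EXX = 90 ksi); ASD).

L_w = 2 × 8.5 = 17 in; section modulus (unit throat) S = 2 × L²/6 = 24.08 in².
Direct shear f_v = P/L_w = 34.4/17 = 2.024 kip/in.
Moment M = P × e = 34.4 × 11.5 = 395.6 kip·in; bending f_b = M/S = 16.43 kip/in.
f_max = √(f_v² + f_b²) = √(2.024² + 16.43²) = 16.55 kip/in.
r_n/Ω = (1/2.0) × 0.6 × 90 × (0.707 × 0.75) = 14.32 kip/in → NOT adequate.

f_max ≈ 16.6 kip/in; NOT adequate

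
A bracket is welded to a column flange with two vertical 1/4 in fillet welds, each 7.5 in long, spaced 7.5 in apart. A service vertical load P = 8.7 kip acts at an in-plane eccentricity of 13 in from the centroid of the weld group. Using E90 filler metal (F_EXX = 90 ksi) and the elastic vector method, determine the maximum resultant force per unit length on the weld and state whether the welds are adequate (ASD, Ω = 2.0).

f_max ≈ 2.58 kip/in; adequate

Total weld length L_w = 15 in. Treat welds as unit-width lines.
Polar moment about centroid: J = 2[d³/12 + d(b/2)²] = 2[7.5³/12 + 7.5×3.75²] = 281.2 in³.
Direct shear f_v = P/L_w = 8.7 / 15 = 0.58 kip/in (vertical).
Torsion M = P·e = 8.7 × 13 = 113.1 kip·in.
Critical point at (x, y) = (3.75, 3.75) from centroid. f_tx = M·y/J = 1.508 kip/in; f_ty = M·x/J = 1.508 kip/in.
Resultant f_max = √[f_tx² + (f_v + f_ty)²] = √[1.508² + (0.58 + 1.508)²] = 2.576 kip/in.
Capacity per unit length: r_n/Ω = (1/2.0) × 0.6 × 90 × (0.707 × 0.25) = 4.772 kip/in.
2.576 ≤ 4.772 → adequate.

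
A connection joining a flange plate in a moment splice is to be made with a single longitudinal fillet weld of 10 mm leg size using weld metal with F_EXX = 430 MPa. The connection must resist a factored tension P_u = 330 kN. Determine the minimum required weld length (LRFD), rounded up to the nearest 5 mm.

L = 245 mm

Throat t_e = 0.707 × 10 = 7.07 mm.
φr_n = 0.75 × 0.6 × 430 × 7.07 × 10⁻³ = 1.368 kN/mm.
L_req = P_u / φr_n = 330 / 1.368 = 241.2 mm total.
Round up → use L = 245 mm.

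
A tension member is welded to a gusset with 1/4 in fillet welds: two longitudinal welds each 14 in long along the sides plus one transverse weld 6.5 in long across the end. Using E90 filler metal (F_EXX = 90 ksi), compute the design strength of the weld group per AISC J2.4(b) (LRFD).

φR_n ≈ 247 kips

t_e = 0.707 × 0.25 = 0.1767 in.
R_nwl = 0.6 × 90 × 0.1767 × 28 = 267.2 kips (longitudinal, 2 welds).
R_nwt = 0.6 × 90 × 0.1767 × 6.5 = 62.04 kips (transverse, base value).
(i) R_nwl + R_nwt = 329.3 kips; (ii) 0.85 R_nwl + 1.5 R_nwt = 320.2 kips.
R_n = max = 329.3 kips [governs: (i)]; φR_n = 247 kips.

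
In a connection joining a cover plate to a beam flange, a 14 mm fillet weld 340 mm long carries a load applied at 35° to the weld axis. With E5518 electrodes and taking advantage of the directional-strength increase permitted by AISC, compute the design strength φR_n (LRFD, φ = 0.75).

E55XX → F_EXX = 550 MPa.
t_e = 0.707 × 14 = 9.898 mm; A_we = 9.898 × 340 = 3365 mm².
Directional factor: 1.0 + 0.5 sin^1.5(35°) = 1.217.
F_nw = 0.6 × 550 × 1.217 = 401.7 MPa.
φR_n = 0.75 × 401.7 × 3365 × 10⁻³ = 1014 kN.

φR_n ≈ 1010 kN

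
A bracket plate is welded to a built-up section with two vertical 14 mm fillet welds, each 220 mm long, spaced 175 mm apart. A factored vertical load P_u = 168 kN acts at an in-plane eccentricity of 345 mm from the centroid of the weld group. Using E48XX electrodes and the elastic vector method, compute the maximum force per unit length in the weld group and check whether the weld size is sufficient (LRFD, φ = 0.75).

E48XX → F_EXX = 480 MPa.
Total weld length L_w = 440 mm. Treat welds as unit-width lines.
Polar moment about centroid: J = 2[d³/12 + d(b/2)²] = 2[220³/12 + 220×87.5²] = 5143000 mm³.
Direct shear f_v = P/L_w = 168×10³ / 440 = 381.8 N/mm (vertical).
Torsion M = P·e = 168×10³ × 345 = 57960000 N·mm.
Critical point at (x, y) = (87.5, 110) from centroid. f_tx = M·y/J = 1240 N/mm; f_ty = M·x/J = 986 N/mm.
Resultant f_max = √[f_tx² + (f_v + f_ty)²] = √[1240² + (381.8 + 986)²] = 1846 N/mm.
Capacity per unit length: φr_n = 0.75 × 0.6 × 480 × (0.707 × 14) = 2138 N/mm.
1846 ≤ 2138 → adequate.

f_max ≈ 1850 N/mm; adequate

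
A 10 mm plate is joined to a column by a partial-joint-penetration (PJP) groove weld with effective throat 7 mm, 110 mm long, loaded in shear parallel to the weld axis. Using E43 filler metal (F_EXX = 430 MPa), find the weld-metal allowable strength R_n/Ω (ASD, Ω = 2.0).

R_n/Ω ≈ 99.3 kN

Effective throat (given) t_e = 7 mm.
A_we = 7 × 110 = 770 mm².
F_nw = 0.6 F_EXX = 258 MPa.
R_n/Ω = (258 × 770) / 2.0 × 10⁻³ = 99.33 kN.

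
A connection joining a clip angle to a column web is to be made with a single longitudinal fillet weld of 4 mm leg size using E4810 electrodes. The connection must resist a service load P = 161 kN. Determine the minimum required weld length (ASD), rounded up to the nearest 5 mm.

L = 400 mm

E48XX → F_EXX = 480 MPa.
Throat t_e = 0.707 × 4 = 2.828 mm.
r_n/Ω = (0.6 × 480 × 2.828) / 2.0 = 407.2 N/mm = 0.4072 kN/mm.
L_req = P / (r_n/Ω) = 161 / 0.4072 = 395.4 mm total.
Round up → use L = 400 mm.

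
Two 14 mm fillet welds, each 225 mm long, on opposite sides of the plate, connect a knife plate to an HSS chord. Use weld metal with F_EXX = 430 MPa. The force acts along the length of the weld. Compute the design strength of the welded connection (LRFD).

φR_n ≈ 862 kN

Effective throat t_e = 0.707 × 14 = 9.898 mm.
Total length L = 450 mm; A_we = 9.898 × 450 = 4454 mm².
F_nw = 0.6 F_EXX = 0.6 × 430 = 258 MPa.
φR_n = 0.75 × 258 × 4454 × 10⁻³ = 861.9 kN.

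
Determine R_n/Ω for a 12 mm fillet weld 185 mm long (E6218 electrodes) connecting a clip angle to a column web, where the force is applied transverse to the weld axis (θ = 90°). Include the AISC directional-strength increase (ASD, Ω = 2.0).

E62XX → F_EXX = 620 MPa.
t_e = 0.707 × 12 = 8.484 mm; A_we = 8.484 × 185 = 1570 mm².
Directional factor: 1.0 + 0.5 sin^1.5(90°) = 1.5.
F_nw = 0.6 × 620 × 1.5 = 558 MPa.
R_n/Ω = (558 × 1570) / 2.0 × 10⁻³ = 437.9 kN.

R_n/Ω ≈ 438 kN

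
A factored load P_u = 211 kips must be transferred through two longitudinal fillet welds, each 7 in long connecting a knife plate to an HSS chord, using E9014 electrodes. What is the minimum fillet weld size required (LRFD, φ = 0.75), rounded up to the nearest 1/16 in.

w = 9/16 in

E90XX → F_EXX = 90 ksi.
Total weld length L = 14 in.
Required throat t_e = P_u / (φ × 0.6 F_EXX × L) = 211 / (0.75 × 0.6 × 90 × 14) = 0.3721 in.
Required leg w = t_e / 0.707 = 0.5264 in → use 9/16 in.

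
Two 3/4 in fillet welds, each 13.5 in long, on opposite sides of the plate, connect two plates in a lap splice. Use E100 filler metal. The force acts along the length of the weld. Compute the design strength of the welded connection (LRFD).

φR_n ≈ 644 kips

E100XX → F_EXX = 100 ksi.
Effective throat t_e = 0.707 × 0.75 = 0.5302 in.
Total length L = 27 in; A_we = 0.5302 × 27 = 14.32 in².
F_nw = 0.6 F_EXX = 0.6 × 100 = 60 ksi.
φR_n = 0.75 × 60 × 14.32 = 644.3 kips.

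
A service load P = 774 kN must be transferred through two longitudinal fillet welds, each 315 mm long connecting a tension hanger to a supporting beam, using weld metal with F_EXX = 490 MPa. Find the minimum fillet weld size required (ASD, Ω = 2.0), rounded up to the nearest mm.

Total weld length L = 630 mm.
Required throat t_e = P × Ω / (0.6 F_EXX × L) = 774 × 2.0 / (0.6 × 490 × 630 × 10⁻³) = 8.358 mm.
Required leg w = t_e / 0.707 = 11.82 mm → use 12 mm.

w = 12 mm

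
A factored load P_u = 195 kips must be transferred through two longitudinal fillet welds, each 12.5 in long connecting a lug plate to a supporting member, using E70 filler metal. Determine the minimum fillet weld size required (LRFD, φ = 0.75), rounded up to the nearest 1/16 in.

E70XX → F_EXX = 70 ksi.
Total weld length L = 25 in.
Required throat t_e = P_u / (φ × 0.6 F_EXX × L) = 195 / (0.75 × 0.6 × 70 × 25) = 0.2476 in.
Required leg w = t_e / 0.707 = 0.3502 in → use 3/8 in.

w = 3/8 in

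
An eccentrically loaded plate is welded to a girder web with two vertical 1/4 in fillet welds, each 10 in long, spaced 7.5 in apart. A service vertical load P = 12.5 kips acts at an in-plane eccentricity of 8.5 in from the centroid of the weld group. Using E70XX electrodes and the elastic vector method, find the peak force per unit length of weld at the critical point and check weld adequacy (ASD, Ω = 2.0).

E70XX → F_EXX = 70 ksi.
Total weld length L_w = 20 in. Treat welds as unit-width lines.
Polar moment about centroid: J = 2[d³/12 + d(b/2)²] = 2[10³/12 + 10×3.75²] = 447.9 in³.
Direct shear f_v = P/L_w = 12.5 / 20 = 0.625 kip/in (vertical).
Torsion M = P·e = 12.5 × 8.5 = 106.25 kip·in.
Critical point at (x, y) = (3.75, 5) from centroid. f_tx = M·y/J = 1.186 kip/in; f_ty = M·x/J = 0.8895 kip/in.
Resultant f_max = √[f_tx² + (f_v + f_ty)²] = √[1.186² + (0.625 + 0.8895)²] = 1.924 kip/in.
Capacity per unit length: r_n/Ω = (1/2.0) × 0.6 × 70 × (0.707 × 0.25) = 3.712 kip/in.
1.924 ≤ 3.712 → adequate.

f_max ≈ 1.92 kip/in; adequate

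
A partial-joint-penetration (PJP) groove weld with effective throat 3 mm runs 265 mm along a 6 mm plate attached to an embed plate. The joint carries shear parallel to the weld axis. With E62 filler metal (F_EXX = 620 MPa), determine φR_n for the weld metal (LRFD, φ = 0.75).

φR_n ≈ 222 kN

Effective throat (given) t_e = 3 mm.
A_we = 3 × 265 = 795 mm².
F_nw = 0.6 F_EXX = 372 MPa.
φR_n = 0.75 × 372 × 795 × 10⁻³ = 221.8 kN.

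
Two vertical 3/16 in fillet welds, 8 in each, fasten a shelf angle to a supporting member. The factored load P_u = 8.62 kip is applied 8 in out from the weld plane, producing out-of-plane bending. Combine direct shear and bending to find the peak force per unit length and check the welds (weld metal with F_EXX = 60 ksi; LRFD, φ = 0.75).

f_max ≈ 3.28 kip/in; adequate

L_w = 2 × 8 = 16 in; section modulus (unit throat) S = 2 × L²/6 = 21.33 in².
Direct shear f_v = P/L_w = 8.62/16 = 0.5387 kip/in.
Moment M = P × e = 8.62 × 8 = 68.96 kip·in; bending f_b = M/S = 3.232 kip/in.
f_max = √(f_v² + f_b²) = √(0.5387² + 3.232²) = 3.277 kip/in.
φr_n = 0.75 × 0.6 × 60 × (0.707 × 0.1875) = 3.579 kip/in → adequate.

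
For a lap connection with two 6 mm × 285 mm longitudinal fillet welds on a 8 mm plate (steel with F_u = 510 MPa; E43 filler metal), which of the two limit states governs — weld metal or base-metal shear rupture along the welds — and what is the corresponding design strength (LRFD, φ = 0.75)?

E43XX → F_EXX = 430 MPa.
t_e = 0.707 × 6 = 4.242 mm; L = 570 mm.
Weld metal: φR_n = 0.75 × 0.6 × 430 × 4.242 × 570 × 10⁻³ = 467.9 kN.
Base metal (shear rupture): φR_n = 0.75 × 0.6 × 510 × 8 × 570 × 10⁻³ = 1047 kN.
Governing: weld metal.

φR_n ≈ 468 kN (weld metal governs)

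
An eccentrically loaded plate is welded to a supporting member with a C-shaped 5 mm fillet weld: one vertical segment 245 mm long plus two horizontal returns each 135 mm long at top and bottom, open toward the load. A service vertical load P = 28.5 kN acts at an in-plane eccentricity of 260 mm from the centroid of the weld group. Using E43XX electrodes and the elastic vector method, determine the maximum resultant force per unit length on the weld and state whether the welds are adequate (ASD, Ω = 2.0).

f_max ≈ 226 N/mm; adequate

E43XX → F_EXX = 430 MPa.
Total weld length L_w = 515 mm. Treat welds as unit-width lines.
Centroid: x̄ = 2×135×67.5 / 515 = 35.39 mm from the vertical weld.
Polar moment about centroid: J = I_x + I_y = [245³/12 + 2×135×122.5²] + [245×35.39² + 2(135³/12 + 135×32.11²)] = 6272000 mm³.
Direct shear f_v = P/L_w = 28.5×10³ / 515 = 55.34 N/mm (vertical).
Torsion M = P·e = 28.5×10³ × 260 = 7410000 N·mm.
Critical point at (x, y) = (99.61, 122.5) from centroid. f_tx = M·y/J = 144.7 N/mm; f_ty = M·x/J = 117.7 N/mm.
Resultant f_max = √[f_tx² + (f_v + f_ty)²] = √[144.7² + (55.34 + 117.7)²] = 225.6 N/mm.
Capacity per unit length: r_n/Ω = (1/2.0) × 0.6 × 430 × (0.707 × 5) = 456 N/mm.
225.6 ≤ 456 → adequate.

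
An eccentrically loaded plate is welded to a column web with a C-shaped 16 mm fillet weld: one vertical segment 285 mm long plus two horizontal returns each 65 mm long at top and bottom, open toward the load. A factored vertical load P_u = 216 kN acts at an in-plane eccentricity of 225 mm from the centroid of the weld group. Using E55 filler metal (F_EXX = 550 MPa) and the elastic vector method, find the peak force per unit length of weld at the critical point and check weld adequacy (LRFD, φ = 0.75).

Total weld length L_w = 415 mm. Treat welds as unit-width lines.
Centroid: x̄ = 2×65×32.5 / 415 = 10.18 mm from the vertical weld.
Polar moment about centroid: J = I_x + I_y = [285³/12 + 2×65×142.5²] + [285×10.18² + 2(65³/12 + 65×22.32²)] = 4709000 mm³.
Direct shear f_v = P/L_w = 216×10³ / 415 = 520.5 N/mm (vertical).
Torsion M = P·e = 216×10³ × 225 = 48600000 N·mm.
Critical point at (x, y) = (54.82, 142.5) from centroid. f_tx = M·y/J = 1471 N/mm; f_ty = M·x/J = 565.8 N/mm.
Resultant f_max = √[f_tx² + (f_v + f_ty)²] = √[1471² + (520.5 + 565.8)²] = 1828 N/mm.
Capacity per unit length: φr_n = 0.75 × 0.6 × 550 × (0.707 × 16) = 2800 N/mm.
1828 ≤ 2800 → adequate.

f_max ≈ 1830 N/mm; adequate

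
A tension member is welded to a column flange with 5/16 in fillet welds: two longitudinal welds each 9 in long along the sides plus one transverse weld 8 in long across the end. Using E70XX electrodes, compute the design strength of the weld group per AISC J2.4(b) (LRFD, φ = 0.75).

E70XX → F_EXX = 70 ksi.
t_e = 0.707 × 0.3125 = 0.2209 in.
R_nwl = 0.6 × 70 × 0.2209 × 18 = 167 kip (longitudinal, 2 welds).
R_nwt = 0.6 × 70 × 0.2209 × 8 = 74.23 kip (transverse, base value).
(i) R_nwl + R_nwt = 241.3 kip; (ii) 0.85 R_nwl + 1.5 R_nwt = 253.3 kip.
R_n = max = 253.3 kip [governs: (ii)]; φR_n = 190 kip.

φR_n ≈ 190 kip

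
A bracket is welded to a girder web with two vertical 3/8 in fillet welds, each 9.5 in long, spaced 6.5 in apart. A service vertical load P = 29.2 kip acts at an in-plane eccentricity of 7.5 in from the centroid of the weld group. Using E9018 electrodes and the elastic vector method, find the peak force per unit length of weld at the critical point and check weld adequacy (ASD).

E90XX → F_EXX = 90 ksi.
Total weld length L_w = 19 in. Treat welds as unit-width lines.
Polar moment about centroid: J = 2[d³/12 + d(b/2)²] = 2[9.5³/12 + 9.5×3.25²] = 343.6 in³.
Direct shear f_v = P/L_w = 29.2 / 19 = 1.537 kip/in (vertical).
Torsion M = P·e = 29.2 × 7.5 = 219 kip·in.
Critical point at (x, y) = (3.25, 4.75) from centroid. f_tx = M·y/J = 3.028 kip/in; f_ty = M·x/J = 2.072 kip/in.
Resultant f_max = √[f_tx² + (f_v + f_ty)²] = √[3.028² + (1.537 + 2.072)²] = 4.71 kip/in.
Capacity per unit length: r_n/Ω = (1/2.0) × 0.6 × 90 × (0.707 × 0.375) = 7.158 kip/in.
4.71 ≤ 7.158 → adequate.

f_max ≈ 4.71 kip/in; adequate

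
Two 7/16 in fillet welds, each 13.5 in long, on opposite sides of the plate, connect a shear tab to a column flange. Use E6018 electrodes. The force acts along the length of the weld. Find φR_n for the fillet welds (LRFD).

φR_n ≈ 225 kip

E60XX → F_EXX = 60 ksi.
Effective throat t_e = 0.707 × 0.4375 = 0.3093 in.
Total length L = 27 in; A_we = 0.3093 × 27 = 8.351 in².
F_nw = 0.6 F_EXX = 0.6 × 60 = 36 ksi.
φR_n = 0.75 × 36 × 8.351 = 225.5 kip.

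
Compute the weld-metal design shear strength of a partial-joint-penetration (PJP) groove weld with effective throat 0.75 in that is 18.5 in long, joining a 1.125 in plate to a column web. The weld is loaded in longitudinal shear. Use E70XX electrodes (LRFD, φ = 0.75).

φR_n ≈ 437 kips

E70XX → F_EXX = 70 ksi.
Effective throat (given) t_e = 0.75 in.
A_we = 0.75 × 18.5 = 13.88 in².
F_nw = 0.6 F_EXX = 42 ksi.
φR_n = 0.75 × 42 × 13.88 = 437.1 kips.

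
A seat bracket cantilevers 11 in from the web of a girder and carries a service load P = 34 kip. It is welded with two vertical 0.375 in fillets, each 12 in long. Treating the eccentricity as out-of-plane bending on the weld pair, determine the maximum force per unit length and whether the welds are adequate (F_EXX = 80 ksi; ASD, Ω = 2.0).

L_w = 2 × 12 = 24 in; section modulus (unit throat) S = 2 × L²/6 = 48 in².
Direct shear f_v = P/L_w = 34/24 = 1.417 kip/in.
Moment M = P × e = 34 × 11 = 374 kip·in; bending f_b = M/S = 7.792 kip/in.
f_max = √(f_v² + f_b²) = √(1.417² + 7.792²) = 7.919 kip/in.
r_n/Ω = (1/2.0) × 0.6 × 80 × (0.707 × 0.375) = 6.363 kip/in → NOT adequate.

f_max ≈ 7.92 kip/in; NOT adequate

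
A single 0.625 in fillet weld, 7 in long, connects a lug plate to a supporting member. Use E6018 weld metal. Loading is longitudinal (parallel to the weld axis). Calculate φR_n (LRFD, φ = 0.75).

E60XX → F_EXX = 60 ksi.
Effective throat t_e = 0.707 × 0.625 = 0.4419 in.
Total length L = 7 in; A_we = 0.4419 × 7 = 3.093 in².
F_nw = 0.6 F_EXX = 0.6 × 60 = 36 ksi.
φR_n = 0.75 × 36 × 3.093 = 83.51 kip.

φR_n ≈ 83.5 kip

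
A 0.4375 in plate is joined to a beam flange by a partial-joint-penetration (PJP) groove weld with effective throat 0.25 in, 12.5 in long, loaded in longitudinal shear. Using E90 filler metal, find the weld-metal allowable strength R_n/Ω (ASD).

R_n/Ω ≈ 84.4 kip

E90XX → F_EXX = 90 ksi.
Effective throat (given) t_e = 0.25 in.
A_we = 0.25 × 12.5 = 3.125 in².
F_nw = 0.6 F_EXX = 54 ksi.
R_n/Ω = (54 × 3.125) / 2.0 = 84.38 kip.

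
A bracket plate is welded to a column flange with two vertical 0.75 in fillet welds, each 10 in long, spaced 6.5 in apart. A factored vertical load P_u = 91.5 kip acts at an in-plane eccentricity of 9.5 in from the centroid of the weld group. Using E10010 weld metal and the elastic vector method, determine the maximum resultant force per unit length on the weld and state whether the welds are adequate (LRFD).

E100XX → F_EXX = 100 ksi.
Total weld length L_w = 20 in. Treat welds as unit-width lines.
Polar moment about centroid: J = 2[d³/12 + d(b/2)²] = 2[10³/12 + 10×3.25²] = 377.9 in³.
Direct shear f_v = P/L_w = 91.5 / 20 = 4.575 kip/in (vertical).
Torsion M = P·e = 91.5 × 9.5 = 869.25 kip·in.
Critical point at (x, y) = (3.25, 5) from centroid. f_tx = M·y/J = 11.5 kip/in; f_ty = M·x/J = 7.475 kip/in.
Resultant f_max = √[f_tx² + (f_v + f_ty)²] = √[11.5² + (4.575 + 7.475)²] = 16.66 kip/in.
Capacity per unit length: φr_n = 0.75 × 0.6 × 100 × (0.707 × 0.75) = 23.86 kip/in.
16.66 ≤ 23.86 → adequate.

f_max ≈ 16.7 kip/in; adequate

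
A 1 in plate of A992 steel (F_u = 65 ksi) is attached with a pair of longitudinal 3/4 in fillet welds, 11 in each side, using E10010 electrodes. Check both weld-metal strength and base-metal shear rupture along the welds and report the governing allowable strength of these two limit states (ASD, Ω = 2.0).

R_n/Ω ≈ 350 kip (weld metal governs)

E100XX → F_EXX = 100 ksi.
t_e = 0.707 × 0.75 = 0.5302 in; L = 22 in.
Weld metal: R_n/Ω = (1/2.0) × 0.6 × 100 × 0.5302 × 22 = 350 kip.
Base metal (shear rupture): R_n/Ω = (1/2.0) × 0.6 × 65 × 1 × 22 = 429 kip.
Governing: weld metal.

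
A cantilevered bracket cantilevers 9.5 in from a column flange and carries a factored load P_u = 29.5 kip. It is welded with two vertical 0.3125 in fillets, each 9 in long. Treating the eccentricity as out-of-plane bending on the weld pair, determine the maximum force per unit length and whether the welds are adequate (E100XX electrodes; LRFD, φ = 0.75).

E100XX → F_EXX = 100 ksi.
L_w = 2 × 9 = 18 in; section modulus (unit throat) S = 2 × L²/6 = 27 in².
Direct shear f_v = P/L_w = 29.5/18 = 1.639 kip/in.
Moment M = P × e = 29.5 × 9.5 = 280.25 kip·in; bending f_b = M/S = 10.38 kip/in.
f_max = √(f_v² + f_b²) = √(1.639² + 10.38²) = 10.51 kip/in.
φr_n = 0.75 × 0.6 × 100 × (0.707 × 0.3125) = 9.942 kip/in → NOT adequate.

f_max ≈ 10.5 kip/in; NOT adequate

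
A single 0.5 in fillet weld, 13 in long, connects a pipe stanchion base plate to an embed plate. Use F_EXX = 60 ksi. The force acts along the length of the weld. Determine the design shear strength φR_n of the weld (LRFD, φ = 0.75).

Effective throat t_e = 0.707 × 0.5 = 0.3535 in.
Total length L = 13 in; A_we = 0.3535 × 13 = 4.595 in².
F_nw = 0.6 F_EXX = 0.6 × 60 = 36 ksi.
φR_n = 0.75 × 36 × 4.595 = 124.1 kips.

φR_n ≈ 124 kips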